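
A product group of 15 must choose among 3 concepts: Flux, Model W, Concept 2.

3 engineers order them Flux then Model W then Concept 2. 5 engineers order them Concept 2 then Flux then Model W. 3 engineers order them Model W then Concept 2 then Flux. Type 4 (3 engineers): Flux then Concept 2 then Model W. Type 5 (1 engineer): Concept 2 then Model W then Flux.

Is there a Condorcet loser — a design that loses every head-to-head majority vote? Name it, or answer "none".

Model W

Pairwise majorities:
Flux vs Model W: 3+5+3 = 11 for Flux, 4 for Model W — Flux by 11–4.
Flux vs Concept 2: 6 to 9, Concept 2.
Model W vs Concept 2: Concept 2 wins 9–6.
Only Model W has no wins; Model W is the Condorcet loser.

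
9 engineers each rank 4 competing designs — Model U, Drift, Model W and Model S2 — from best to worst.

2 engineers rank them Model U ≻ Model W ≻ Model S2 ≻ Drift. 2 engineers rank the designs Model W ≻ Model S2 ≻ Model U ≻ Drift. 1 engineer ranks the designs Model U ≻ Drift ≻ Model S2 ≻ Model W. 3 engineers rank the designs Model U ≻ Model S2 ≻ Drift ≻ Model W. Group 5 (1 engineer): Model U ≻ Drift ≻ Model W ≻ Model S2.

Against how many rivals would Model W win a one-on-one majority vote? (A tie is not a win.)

1

Model W against each rival (9 engineers):
Model W–Model U: Model U 7–2.
Model W–Drift: Drift 5–4.
Model W vs Model S2: Model W, 5–4.
Model W beats Model S2; loses to Model U, Drift — 1 pairwise win.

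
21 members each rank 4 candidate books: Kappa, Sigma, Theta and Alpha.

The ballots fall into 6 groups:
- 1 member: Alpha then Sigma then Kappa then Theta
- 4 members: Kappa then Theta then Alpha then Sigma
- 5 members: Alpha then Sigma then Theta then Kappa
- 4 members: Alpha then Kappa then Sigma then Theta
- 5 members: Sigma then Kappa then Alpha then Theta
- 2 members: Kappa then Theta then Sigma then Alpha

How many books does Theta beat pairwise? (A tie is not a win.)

0

Theta against each rival (21 members):
Theta vs Kappa: Theta preferred on 5 ballots; Kappa wins 16–5.
Theta vs Sigma: 6 to 15, Sigma.
Theta–Alpha: Alpha 15–6.
Theta beats no one; loses to Kappa, Sigma, Alpha — 0 pairwise wins.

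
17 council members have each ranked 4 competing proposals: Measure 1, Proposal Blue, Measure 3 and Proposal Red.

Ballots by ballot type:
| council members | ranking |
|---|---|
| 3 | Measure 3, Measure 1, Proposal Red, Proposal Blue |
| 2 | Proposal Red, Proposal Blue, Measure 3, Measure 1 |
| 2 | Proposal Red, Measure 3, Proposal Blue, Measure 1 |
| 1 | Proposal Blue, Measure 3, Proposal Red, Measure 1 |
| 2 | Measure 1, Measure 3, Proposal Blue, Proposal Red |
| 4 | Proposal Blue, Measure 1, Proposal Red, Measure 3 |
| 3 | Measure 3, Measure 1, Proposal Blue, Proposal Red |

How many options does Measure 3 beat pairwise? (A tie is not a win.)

3

Measure 3 against each rival (17 council members):
Measure 3 vs Measure 1: Measure 3 wins 11–6.
Measure 3–Proposal Blue: Measure 3 10–7.
Measure 3 vs Proposal Red: Measure 3, 9–8.
Measure 3 beats Measure 1, Proposal Blue, Proposal Red — 3 pairwise wins.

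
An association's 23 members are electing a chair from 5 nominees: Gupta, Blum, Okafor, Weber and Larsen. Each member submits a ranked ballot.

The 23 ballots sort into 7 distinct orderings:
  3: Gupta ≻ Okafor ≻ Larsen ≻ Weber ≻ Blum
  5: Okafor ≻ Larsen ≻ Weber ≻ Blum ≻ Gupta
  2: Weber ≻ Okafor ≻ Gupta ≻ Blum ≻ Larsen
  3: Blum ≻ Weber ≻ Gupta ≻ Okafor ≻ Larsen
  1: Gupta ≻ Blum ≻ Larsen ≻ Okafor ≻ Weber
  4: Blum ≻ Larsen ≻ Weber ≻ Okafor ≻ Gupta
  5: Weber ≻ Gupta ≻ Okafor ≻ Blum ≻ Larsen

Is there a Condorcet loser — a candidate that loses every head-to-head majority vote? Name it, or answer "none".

Pairwise majorities:
Gupta vs Blum: Blum, 12–11.
Gupta vs Okafor: Gupta wins 12–11.
Gupta–Weber: Weber 19–4.
Gupta vs Larsen: Gupta, 14–9.
Blum–Okafor: Okafor 15–8.
Blum–Weber: Weber 15–8.
Blum vs Larsen: Blum preferred on 2+3+1+4+5 = 15 ballots; Blum wins 15–8.
Okafor vs Weber: Weber, 14–9.
Okafor vs Larsen: 18 to 5, Okafor.
Weber vs Larsen: Weber is ranked higher on 2+3+5 = 10 ballots, Larsen on 13. Larsen wins 13–10.
Every candidate wins at least one matchup (Gupta beats Okafor; Blum beats Gupta; Okafor beats Blum; Weber beats Gupta; Larsen beats Weber), so there is no Condorcet loser.

none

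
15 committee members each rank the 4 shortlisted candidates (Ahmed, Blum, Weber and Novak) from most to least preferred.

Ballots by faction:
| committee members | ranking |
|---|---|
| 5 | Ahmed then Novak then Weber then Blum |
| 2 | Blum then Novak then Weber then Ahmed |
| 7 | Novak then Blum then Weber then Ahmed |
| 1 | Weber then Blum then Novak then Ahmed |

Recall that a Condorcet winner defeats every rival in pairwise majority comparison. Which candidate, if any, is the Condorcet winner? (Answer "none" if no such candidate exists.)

Check each pair by majority over 15 ballots:
Ahmed vs Blum: Ahmed is ranked higher on 5 ballots, Blum on 10. Blum wins 10–5.
Ahmed vs Weber: 5 to 10, Weber.
Ahmed vs Novak: Novak, 10–5.
Blum vs Weber: 9 to 6, Blum.
Blum vs Novak: Novak, 12–3.
Weber vs Novak: Weber preferred on 1 ballot; Novak wins 14–1.
Only Novak has no losses; Novak is the Condorcet winner.

Novak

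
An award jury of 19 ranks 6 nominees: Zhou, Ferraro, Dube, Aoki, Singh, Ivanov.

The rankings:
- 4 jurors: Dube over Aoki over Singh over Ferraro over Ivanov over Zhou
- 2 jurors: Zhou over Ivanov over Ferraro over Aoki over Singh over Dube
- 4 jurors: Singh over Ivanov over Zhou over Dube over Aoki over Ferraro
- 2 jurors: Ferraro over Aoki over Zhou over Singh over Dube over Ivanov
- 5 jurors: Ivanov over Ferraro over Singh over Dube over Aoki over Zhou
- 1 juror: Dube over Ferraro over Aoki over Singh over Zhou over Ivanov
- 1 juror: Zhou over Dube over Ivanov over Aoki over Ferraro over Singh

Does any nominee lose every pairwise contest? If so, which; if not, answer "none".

Head-to-head results (19 jurors):
Zhou vs Ferraro: Zhou preferred on 2+4+1 = 7 ballots; Ferraro wins 12–7.
Zhou vs Dube: Zhou is ranked higher on 2+4+2+1 = 9 ballots, Dube on 10. Dube wins 10–9.
Zhou vs Aoki: Zhou preferred on 2+4+1 = 7 ballots; Aoki wins 12–7.
Zhou vs Singh: 2+2+1 = 5 for Zhou, 14 for Singh — Singh by 14–5.
Zhou vs Ivanov: 6 to 13, Ivanov.
Ferraro vs Dube: Dube wins 10–9.
Ferraro vs Aoki: 10 to 9, Ferraro.
Ferraro vs Singh: Ferraro preferred on 2+2+5+1+1 = 11 ballots; Ferraro wins 11–8.
Ferraro vs Ivanov: Ferraro is ranked higher on 4+2+1 = 7 ballots, Ivanov on 12. Ivanov wins 12–7.
Dube vs Aoki: Dube wins 15–4.
Dube–Singh: Singh 13–6.
Dube vs Ivanov: Ivanov, 11–8.
Aoki vs Singh: Aoki wins 10–9.
Aoki vs Ivanov: 4+2+1 = 7 for Aoki, 12 for Ivanov — Ivanov by 12–7.
Singh vs Ivanov: Singh, 11–8.
Only Zhou has no wins; Zhou is the Condorcet loser.

Zhou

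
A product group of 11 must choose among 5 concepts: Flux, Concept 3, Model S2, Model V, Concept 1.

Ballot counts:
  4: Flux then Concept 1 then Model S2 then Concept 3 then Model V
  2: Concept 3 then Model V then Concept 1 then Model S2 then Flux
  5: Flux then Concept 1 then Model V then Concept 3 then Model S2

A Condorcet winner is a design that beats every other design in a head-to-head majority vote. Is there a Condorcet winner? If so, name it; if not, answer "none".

Flux

Check each pair by majority over 11 ballots:
Flux vs Concept 3: Flux wins 9–2.
Flux vs Model S2: Flux wins 9–2.
Flux–Model V: Flux 9–2.
Flux vs Concept 1: Flux wins 9–2.
Concept 3 vs Model S2: Concept 3, 7–4.
Concept 3 vs Model V: Concept 3, 6–5.
Concept 3–Concept 1: Concept 1 9–2.
Model S2 vs Model V: Model V, 7–4.
Model S2 vs Concept 1: Concept 1, 11–0.
Model V vs Concept 1: Concept 1, 9–2.
Flux beats each of Concept 3, Model S2, Model V, Concept 1 — Flux is the Condorcet winner.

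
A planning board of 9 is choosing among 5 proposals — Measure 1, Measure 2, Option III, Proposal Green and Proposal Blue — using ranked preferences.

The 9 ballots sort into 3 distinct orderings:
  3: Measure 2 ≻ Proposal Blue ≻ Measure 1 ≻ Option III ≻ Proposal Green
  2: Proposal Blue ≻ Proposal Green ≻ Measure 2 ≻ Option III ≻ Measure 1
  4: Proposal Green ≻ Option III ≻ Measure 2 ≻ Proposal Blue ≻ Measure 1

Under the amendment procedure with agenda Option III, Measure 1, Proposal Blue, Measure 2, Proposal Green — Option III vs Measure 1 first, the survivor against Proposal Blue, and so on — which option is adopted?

Proposal Green

Round 1: Option III vs Measure 1 — 6–3, Option III advances.
Round 2: Option III vs Proposal Blue — 4–5, Proposal Blue advances.
Round 3: Proposal Blue vs Measure 2 — 2–7, Measure 2 advances.
Round 4: Measure 2 vs Proposal Green — 3–6, Proposal Green advances.
The agenda winner is Proposal Green.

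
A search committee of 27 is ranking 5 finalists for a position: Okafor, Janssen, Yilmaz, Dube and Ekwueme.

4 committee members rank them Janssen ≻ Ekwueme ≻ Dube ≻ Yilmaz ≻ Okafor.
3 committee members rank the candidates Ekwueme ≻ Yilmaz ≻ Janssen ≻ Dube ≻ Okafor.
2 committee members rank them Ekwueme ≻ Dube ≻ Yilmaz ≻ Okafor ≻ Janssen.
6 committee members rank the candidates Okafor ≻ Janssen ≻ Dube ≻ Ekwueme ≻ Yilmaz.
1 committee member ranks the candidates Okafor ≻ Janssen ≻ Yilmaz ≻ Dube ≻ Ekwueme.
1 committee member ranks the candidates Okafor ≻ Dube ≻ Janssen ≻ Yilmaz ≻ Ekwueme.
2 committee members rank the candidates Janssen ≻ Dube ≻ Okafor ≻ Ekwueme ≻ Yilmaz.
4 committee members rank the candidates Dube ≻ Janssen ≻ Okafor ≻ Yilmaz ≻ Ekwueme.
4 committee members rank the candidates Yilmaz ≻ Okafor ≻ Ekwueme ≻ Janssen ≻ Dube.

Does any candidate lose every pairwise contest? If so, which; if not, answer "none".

Pairwise majorities:
Okafor vs Janssen: Okafor preferred on 2+6+1+1+4 = 14 ballots; Okafor wins 14–13.
Okafor vs Yilmaz: Okafor wins 14–13.
Okafor vs Dube: 6+1+1+4 = 12 for Okafor, 15 for Dube — Dube by 15–12.
Okafor vs Ekwueme: Okafor is ranked higher on 6+1+1+2+4+4 = 18 ballots, Ekwueme on 9. Okafor wins 18–9.
Janssen vs Yilmaz: Janssen preferred on 4+6+1+1+2+4 = 18 ballots; Janssen wins 18–9.
Janssen vs Dube: Janssen preferred on 4+3+6+1+2+4 = 20 ballots; Janssen wins 20–7.
Janssen vs Ekwueme: Janssen wins 18–9.
Yilmaz–Dube: Dube 19–8.
Yilmaz vs Ekwueme: Yilmaz preferred on 1+1+4+4 = 10 ballots; Ekwueme wins 17–10.
Dube–Ekwueme: Dube 14–13.
Yilmaz is beaten in every head-to-head and is the Condorcet loser.

Yilmaz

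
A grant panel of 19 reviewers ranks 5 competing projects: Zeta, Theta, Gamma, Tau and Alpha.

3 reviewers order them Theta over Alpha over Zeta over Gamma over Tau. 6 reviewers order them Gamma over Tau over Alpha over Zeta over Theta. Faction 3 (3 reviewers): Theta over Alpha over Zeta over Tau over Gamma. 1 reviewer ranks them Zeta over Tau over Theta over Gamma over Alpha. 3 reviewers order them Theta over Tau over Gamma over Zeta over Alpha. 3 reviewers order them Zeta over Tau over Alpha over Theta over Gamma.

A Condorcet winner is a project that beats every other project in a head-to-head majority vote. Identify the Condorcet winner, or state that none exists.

none

Pairwise majorities:
Zeta vs Theta: Zeta wins 10–9.
Zeta vs Gamma: Zeta, 10–9.
Zeta–Tau: Zeta 10–9.
Zeta–Alpha: Alpha 12–7.
Theta vs Gamma: Theta, 13–6.
Theta vs Tau: Tau wins 10–9.
Theta vs Alpha: Theta wins 10–9.
Gamma vs Tau: Tau wins 10–9.
Gamma–Alpha: Gamma 10–9.
Tau vs Alpha: Tau wins 13–6.
Every project loses at least once (Zeta loses to Alpha; Theta loses to Zeta; Gamma loses to Zeta; Tau loses to Zeta; Alpha loses to Theta). The majority relation contains the cycle Zeta beats Theta beats Alpha beats Zeta, so there is no Condorcet winner.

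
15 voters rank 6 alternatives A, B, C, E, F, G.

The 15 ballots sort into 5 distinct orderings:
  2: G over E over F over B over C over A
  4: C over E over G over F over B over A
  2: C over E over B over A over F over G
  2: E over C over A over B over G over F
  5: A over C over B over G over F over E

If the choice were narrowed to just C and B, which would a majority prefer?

Ballots ranking C above B: 4 + 2 + 2 + 5 = 13.
Ballots ranking B above C: 15 − 13 = 2.
C wins the head-to-head 13–2.

C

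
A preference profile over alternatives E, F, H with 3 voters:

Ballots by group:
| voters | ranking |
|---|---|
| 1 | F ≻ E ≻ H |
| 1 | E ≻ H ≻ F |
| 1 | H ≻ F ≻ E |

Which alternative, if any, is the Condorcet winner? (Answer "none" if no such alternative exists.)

none

Head-to-head results (3 voters):
E vs F: E preferred on 1 ballot; F wins 2–1.
E vs H: E is ranked higher on 1+1 = 2 ballots, H on 1. E wins 2–1.
F vs H: 1 for F, 2 for H — H by 2–1.
Each alternative drops at least one matchup (E loses to F; F loses to H; H loses to E); the cycle E beats H beats F beats E rules out a Condorcet winner.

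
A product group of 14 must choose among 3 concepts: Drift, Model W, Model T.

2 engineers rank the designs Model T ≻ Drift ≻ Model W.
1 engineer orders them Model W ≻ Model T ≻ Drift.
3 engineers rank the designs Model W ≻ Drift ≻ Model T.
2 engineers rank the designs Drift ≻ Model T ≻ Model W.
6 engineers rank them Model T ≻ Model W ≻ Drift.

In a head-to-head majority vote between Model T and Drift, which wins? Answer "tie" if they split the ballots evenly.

Model T

Ballots ranking Model T above Drift: 2 + 1 + 6 = 9.
Ballots ranking Drift above Model T: 14 − 9 = 5.
Model T wins the head-to-head 9–5.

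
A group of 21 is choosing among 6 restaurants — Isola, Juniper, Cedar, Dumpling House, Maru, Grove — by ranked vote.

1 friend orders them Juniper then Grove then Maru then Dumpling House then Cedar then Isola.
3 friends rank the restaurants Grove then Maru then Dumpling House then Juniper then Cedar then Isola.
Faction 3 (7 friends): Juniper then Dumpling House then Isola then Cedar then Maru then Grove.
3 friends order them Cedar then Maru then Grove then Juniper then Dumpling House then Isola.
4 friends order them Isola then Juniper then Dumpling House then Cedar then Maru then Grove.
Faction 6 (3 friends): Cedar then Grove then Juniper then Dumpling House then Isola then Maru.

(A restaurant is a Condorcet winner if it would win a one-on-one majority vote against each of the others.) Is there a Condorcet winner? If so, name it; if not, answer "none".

Juniper

Head-to-head results (21 friends):
Isola vs Juniper: Juniper wins 17–4.
Isola vs Cedar: Isola is ranked higher on 7+4 = 11 ballots, Cedar on 10. Isola wins 11–10.
Isola vs Dumpling House: Dumpling House wins 17–4.
Isola vs Maru: 14 to 7, Isola.
Isola vs Grove: Isola is ranked higher on 7+4 = 11 ballots, Grove on 10. Isola wins 11–10.
Juniper vs Cedar: 15 to 6, Juniper.
Juniper vs Dumpling House: Juniper is ranked higher on 1+7+3+4+3 = 18 ballots, Dumpling House on 3. Juniper wins 18–3.
Juniper vs Maru: Juniper preferred on 1+7+4+3 = 15 ballots; Juniper wins 15–6.
Juniper vs Grove: Juniper wins 12–9.
Cedar–Dumpling House: Dumpling House 15–6.
Cedar vs Maru: Cedar is ranked higher on 7+3+4+3 = 17 ballots, Maru on 4. Cedar wins 17–4.
Cedar vs Grove: Cedar is ranked higher on 7+3+4+3 = 17 ballots, Grove on 4. Cedar wins 17–4.
Dumpling House vs Maru: Dumpling House, 14–7.
Dumpling House vs Grove: Dumpling House, 11–10.
Maru vs Grove: Maru is ranked higher on 7+3+4 = 14 ballots, Grove on 7. Maru wins 14–7.
Juniper beats each of Isola, Cedar, Dumpling House, Maru, Grove — Juniper is the Condorcet winner.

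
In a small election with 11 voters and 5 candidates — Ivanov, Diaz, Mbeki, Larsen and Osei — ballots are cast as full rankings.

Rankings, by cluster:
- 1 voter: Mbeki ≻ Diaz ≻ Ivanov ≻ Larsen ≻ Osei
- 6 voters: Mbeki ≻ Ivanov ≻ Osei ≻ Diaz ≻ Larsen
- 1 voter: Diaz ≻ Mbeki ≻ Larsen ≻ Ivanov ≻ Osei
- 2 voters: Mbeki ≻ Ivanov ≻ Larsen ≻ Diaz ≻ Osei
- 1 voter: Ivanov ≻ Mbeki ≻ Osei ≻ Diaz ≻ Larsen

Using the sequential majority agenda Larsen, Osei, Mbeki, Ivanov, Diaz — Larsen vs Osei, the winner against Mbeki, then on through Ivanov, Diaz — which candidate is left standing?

Round 1: Larsen vs Osei — 4–7, Osei advances.
Round 2: Osei vs Mbeki — 0–11, Mbeki advances.
Round 3: Mbeki vs Ivanov — 10–1, Mbeki advances.
Round 4: Mbeki vs Diaz — 10–1, Mbeki advances.
The agenda winner is Mbeki.

Mbeki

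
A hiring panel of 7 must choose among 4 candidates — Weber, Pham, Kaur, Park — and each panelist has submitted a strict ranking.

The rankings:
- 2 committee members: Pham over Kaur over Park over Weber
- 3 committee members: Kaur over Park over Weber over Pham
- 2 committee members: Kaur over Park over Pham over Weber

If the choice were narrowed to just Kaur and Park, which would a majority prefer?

Kaur

Ballots ranking Kaur above Park: 2 + 3 + 2 = 7.
Ballots ranking Park above Kaur: 7 − 7 = 0.
Kaur wins the head-to-head 7–0.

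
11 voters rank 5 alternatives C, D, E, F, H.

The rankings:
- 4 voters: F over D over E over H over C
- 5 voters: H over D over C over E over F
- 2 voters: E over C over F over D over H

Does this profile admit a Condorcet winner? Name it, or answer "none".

Head-to-head results (11 voters):
C–D: D 9–2.
C–E: E 6–5.
C vs F: C wins 7–4.
C vs H: H, 9–2.
D–E: D 9–2.
D–F: F 6–5.
D vs H: D, 6–5.
E–F: E 7–4.
E–H: E 6–5.
F vs H: F, 6–5.
No alternative is unbeaten: C loses to D; D loses to F; E loses to D; F loses to C; H loses to D. In particular C beats F beats D beats C is a majority cycle — no Condorcet winner exists.

none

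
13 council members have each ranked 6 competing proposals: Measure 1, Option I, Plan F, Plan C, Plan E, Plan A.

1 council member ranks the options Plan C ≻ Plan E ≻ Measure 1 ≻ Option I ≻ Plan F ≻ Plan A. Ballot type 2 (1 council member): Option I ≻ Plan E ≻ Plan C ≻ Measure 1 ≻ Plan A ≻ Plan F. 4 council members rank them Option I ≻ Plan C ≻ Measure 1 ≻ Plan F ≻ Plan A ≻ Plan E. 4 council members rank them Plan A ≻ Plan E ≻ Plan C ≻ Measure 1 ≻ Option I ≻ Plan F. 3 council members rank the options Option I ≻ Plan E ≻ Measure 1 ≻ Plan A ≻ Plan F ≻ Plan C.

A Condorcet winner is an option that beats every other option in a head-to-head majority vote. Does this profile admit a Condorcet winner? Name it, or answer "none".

Check each pair by majority over 13 ballots:
Measure 1 vs Option I: Measure 1 preferred on 1+4 = 5 ballots; Option I wins 8–5.
Measure 1 vs Plan F: 1+1+4+4+3 = 13 for Measure 1, 0 for Plan F — Measure 1 by 13–0.
Measure 1 vs Plan C: Plan C, 10–3.
Measure 1 vs Plan E: 4 to 9, Plan E.
Measure 1 vs Plan A: Measure 1 is ranked higher on 1+1+4+3 = 9 ballots, Plan A on 4. Measure 1 wins 9–4.
Option I vs Plan F: Option I is ranked higher on 1+1+4+4+3 = 13 ballots, Plan F on 0. Option I wins 13–0.
Option I vs Plan C: Option I, 8–5.
Option I vs Plan E: Option I, 8–5.
Option I vs Plan A: Option I preferred on 1+1+4+3 = 9 ballots; Option I wins 9–4.
Plan F vs Plan C: 3 for Plan F, 10 for Plan C — Plan C by 10–3.
Plan F vs Plan E: Plan E wins 9–4.
Plan F vs Plan A: 1+4 = 5 for Plan F, 8 for Plan A — Plan A by 8–5.
Plan C vs Plan E: 5 to 8, Plan E.
Plan C vs Plan A: Plan A wins 7–6.
Plan E vs Plan A: 1+1+3 = 5 for Plan E, 8 for Plan A — Plan A by 8–5.
Option I wins every pairwise contest, so Option I is the Condorcet winner.

Option I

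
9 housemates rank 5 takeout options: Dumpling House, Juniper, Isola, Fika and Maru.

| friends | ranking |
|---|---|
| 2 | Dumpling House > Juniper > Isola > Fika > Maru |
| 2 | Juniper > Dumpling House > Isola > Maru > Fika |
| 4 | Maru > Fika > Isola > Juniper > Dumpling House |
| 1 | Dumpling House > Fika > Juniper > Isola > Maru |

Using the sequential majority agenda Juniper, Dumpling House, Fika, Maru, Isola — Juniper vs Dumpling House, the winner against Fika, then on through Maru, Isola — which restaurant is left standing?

Isola

Round 1: Juniper vs Dumpling House — 6–3, Juniper advances.
Round 2: Juniper vs Fika — 4–5, Fika advances.
Round 3: Fika vs Maru — 3–6, Maru advances.
Round 4: Maru vs Isola — 4–5, Isola advances.
The agenda winner is Isola.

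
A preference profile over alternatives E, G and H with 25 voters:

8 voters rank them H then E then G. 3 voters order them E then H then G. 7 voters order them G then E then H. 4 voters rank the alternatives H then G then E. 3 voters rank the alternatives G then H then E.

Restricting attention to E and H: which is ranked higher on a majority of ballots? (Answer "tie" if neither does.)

H

Ballots ranking E above H: 3 + 7 = 10.
Ballots ranking H above E: 25 − 10 = 15.
H wins the head-to-head 15–10.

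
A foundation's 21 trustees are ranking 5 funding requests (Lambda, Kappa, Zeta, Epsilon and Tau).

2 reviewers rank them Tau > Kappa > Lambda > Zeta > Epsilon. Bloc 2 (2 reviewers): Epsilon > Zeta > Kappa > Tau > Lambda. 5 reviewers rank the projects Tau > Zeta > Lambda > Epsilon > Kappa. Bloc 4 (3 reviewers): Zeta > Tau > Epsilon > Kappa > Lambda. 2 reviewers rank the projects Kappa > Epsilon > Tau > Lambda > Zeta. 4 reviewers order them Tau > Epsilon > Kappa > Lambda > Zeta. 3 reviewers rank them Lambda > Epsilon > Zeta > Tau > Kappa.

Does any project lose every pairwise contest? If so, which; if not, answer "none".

Head-to-head results (21 reviewers):
Lambda vs Kappa: Kappa wins 13–8.
Lambda vs Zeta: Lambda preferred on 2+2+4+3 = 11 ballots; Lambda wins 11–10.
Lambda vs Epsilon: 2+5+3 = 10 for Lambda, 11 for Epsilon — Epsilon by 11–10.
Lambda vs Tau: Lambda is ranked higher on 3 ballots, Tau on 18. Tau wins 18–3.
Kappa vs Zeta: Kappa is ranked higher on 2+2+4 = 8 ballots, Zeta on 13. Zeta wins 13–8.
Kappa vs Epsilon: Kappa is ranked higher on 2+2 = 4 ballots, Epsilon on 17. Epsilon wins 17–4.
Kappa vs Tau: Tau wins 17–4.
Zeta vs Epsilon: Epsilon wins 11–10.
Zeta vs Tau: 2+3+3 = 8 for Zeta, 13 for Tau — Tau by 13–8.
Epsilon vs Tau: 2+2+3 = 7 for Epsilon, 14 for Tau — Tau by 14–7.
Every project wins at least one matchup (Lambda beats Zeta; Kappa beats Lambda; Zeta beats Kappa; Epsilon beats Lambda; Tau beats Lambda), so there is no Condorcet loser.

none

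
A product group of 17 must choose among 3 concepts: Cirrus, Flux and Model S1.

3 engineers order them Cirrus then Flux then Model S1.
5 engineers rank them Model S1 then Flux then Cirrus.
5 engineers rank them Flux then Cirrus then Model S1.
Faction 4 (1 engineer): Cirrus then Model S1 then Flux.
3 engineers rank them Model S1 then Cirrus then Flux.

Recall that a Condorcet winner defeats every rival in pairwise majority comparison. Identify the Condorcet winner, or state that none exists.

Pairwise majorities:
Cirrus–Flux: Flux 10–7.
Cirrus–Model S1: Cirrus 9–8.
Flux–Model S1: Model S1 9–8.
Each design drops at least one matchup (Cirrus loses to Flux; Flux loses to Model S1; Model S1 loses to Cirrus); the cycle Cirrus beats Model S1 beats Flux beats Cirrus rules out a Condorcet winner.

none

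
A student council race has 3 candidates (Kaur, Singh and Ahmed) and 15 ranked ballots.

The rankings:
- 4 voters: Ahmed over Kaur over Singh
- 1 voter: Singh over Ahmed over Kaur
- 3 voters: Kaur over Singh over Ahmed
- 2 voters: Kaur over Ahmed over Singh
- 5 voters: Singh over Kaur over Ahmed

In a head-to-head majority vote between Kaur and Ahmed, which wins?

Ballots ranking Kaur above Ahmed: 3 + 2 + 5 = 10.
Ballots ranking Ahmed above Kaur: 15 − 10 = 5.
Kaur wins the head-to-head 10–5.

Kaur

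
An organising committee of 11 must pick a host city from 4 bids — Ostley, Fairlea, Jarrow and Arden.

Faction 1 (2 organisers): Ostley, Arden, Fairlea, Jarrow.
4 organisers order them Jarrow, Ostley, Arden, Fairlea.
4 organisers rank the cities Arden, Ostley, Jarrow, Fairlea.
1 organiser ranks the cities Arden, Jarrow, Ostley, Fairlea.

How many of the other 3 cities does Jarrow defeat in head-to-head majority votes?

1

Jarrow against each rival (11 organisers):
Jarrow vs Ostley: Ostley wins 6–5.
Jarrow vs Fairlea: Jarrow preferred on 4+4+1 = 9 ballots; Jarrow wins 9–2.
Jarrow vs Arden: Jarrow preferred on 4 ballots; Arden wins 7–4.
Jarrow beats Fairlea; loses to Ostley, Arden — 1 pairwise win.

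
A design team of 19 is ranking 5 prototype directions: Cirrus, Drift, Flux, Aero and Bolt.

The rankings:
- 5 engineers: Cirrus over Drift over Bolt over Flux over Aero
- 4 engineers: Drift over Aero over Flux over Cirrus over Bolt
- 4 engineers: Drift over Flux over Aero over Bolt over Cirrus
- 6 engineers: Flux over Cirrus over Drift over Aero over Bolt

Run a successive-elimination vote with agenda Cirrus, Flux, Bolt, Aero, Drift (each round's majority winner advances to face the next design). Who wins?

Drift

Round 1: Cirrus vs Flux — 5–14, Flux advances.
Round 2: Flux vs Bolt — 14–5, Flux advances.
Round 3: Flux vs Aero — 15–4, Flux advances.
Round 4: Flux vs Drift — 6–13, Drift advances.
The agenda winner is Drift.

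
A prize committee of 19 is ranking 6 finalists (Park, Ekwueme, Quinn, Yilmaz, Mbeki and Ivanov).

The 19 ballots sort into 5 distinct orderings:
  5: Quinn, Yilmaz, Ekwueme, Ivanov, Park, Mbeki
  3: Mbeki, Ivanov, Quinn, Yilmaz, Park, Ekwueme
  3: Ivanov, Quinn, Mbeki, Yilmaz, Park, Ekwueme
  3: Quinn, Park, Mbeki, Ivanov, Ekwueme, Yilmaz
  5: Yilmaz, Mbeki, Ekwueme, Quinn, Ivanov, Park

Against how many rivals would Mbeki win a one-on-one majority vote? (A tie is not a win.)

Mbeki against each rival (19 jurors):
Mbeki–Park: Mbeki 11–8.
Mbeki vs Ekwueme: Mbeki, 14–5.
Mbeki–Quinn: Quinn 11–8.
Mbeki vs Yilmaz: Yilmaz wins 10–9.
Mbeki vs Ivanov: Mbeki is ranked higher on 3+3+5 = 11 ballots, Ivanov on 8. Mbeki wins 11–8.
Mbeki beats Park, Ekwueme, Ivanov; loses to Quinn, Yilmaz — 3 pairwise wins.

3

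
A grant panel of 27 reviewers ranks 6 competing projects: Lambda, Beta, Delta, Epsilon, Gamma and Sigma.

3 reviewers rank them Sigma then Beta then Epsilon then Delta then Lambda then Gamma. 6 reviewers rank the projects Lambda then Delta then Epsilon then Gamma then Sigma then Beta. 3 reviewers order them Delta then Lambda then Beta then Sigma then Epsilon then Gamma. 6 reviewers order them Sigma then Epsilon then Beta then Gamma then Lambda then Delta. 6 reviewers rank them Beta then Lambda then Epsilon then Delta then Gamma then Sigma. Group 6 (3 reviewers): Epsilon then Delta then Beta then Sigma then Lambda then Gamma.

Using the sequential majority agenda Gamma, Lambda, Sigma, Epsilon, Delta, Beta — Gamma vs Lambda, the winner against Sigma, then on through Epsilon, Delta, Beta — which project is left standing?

Round 1: Gamma vs Lambda — 6–21, Lambda advances.
Round 2: Lambda vs Sigma — 15–12, Lambda advances.
Round 3: Lambda vs Epsilon — 15–12, Lambda advances.
Round 4: Lambda vs Delta — 18–9, Lambda advances.
Round 5: Lambda vs Beta — 9–18, Beta advances.
The agenda winner is Beta.

Beta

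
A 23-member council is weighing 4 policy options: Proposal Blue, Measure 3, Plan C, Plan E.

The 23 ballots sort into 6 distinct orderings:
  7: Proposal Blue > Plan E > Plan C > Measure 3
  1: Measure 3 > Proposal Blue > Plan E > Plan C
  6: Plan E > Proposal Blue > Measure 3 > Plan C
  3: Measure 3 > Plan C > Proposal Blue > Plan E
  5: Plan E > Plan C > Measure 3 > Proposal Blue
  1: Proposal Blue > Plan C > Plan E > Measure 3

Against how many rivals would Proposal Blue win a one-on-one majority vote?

3

Proposal Blue against each rival (23 council members):
Proposal Blue vs Measure 3: Proposal Blue wins 14–9.
Proposal Blue vs Plan C: 7+1+6+1 = 15 for Proposal Blue, 8 for Plan C — Proposal Blue by 15–8.
Proposal Blue vs Plan E: 12 to 11, Proposal Blue.
Proposal Blue beats Measure 3, Plan C, Plan E — 3 pairwise wins.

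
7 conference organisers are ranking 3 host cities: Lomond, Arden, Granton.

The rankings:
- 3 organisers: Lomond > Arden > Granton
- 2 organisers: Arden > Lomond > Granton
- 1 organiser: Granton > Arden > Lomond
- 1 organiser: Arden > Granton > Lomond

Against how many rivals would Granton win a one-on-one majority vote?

0

Granton against each rival (7 organisers):
Granton vs Lomond: Granton is ranked higher on 1+1 = 2 ballots, Lomond on 5. Lomond wins 5–2.
Granton–Arden: Arden 6–1.
Granton beats no one; loses to Lomond, Arden — 0 pairwise wins.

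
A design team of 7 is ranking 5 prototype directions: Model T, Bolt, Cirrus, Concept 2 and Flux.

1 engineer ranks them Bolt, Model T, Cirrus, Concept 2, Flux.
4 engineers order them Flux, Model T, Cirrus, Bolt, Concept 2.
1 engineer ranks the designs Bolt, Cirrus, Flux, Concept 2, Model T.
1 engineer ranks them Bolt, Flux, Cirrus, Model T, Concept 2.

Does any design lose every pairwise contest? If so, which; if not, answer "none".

Pairwise majorities:
Model T vs Bolt: Model T preferred on 4 ballots; Model T wins 4–3.
Model T–Cirrus: Model T 5–2.
Model T vs Concept 2: Model T preferred on 1+4+1 = 6 ballots; Model T wins 6–1.
Model T–Flux: Flux 6–1.
Bolt vs Cirrus: Bolt is ranked higher on 1+1+1 = 3 ballots, Cirrus on 4. Cirrus wins 4–3.
Bolt vs Concept 2: 1+4+1+1 = 7 for Bolt, 0 for Concept 2 — Bolt by 7–0.
Bolt vs Flux: Bolt is ranked higher on 1+1+1 = 3 ballots, Flux on 4. Flux wins 4–3.
Cirrus vs Concept 2: Cirrus wins 7–0.
Cirrus vs Flux: Flux, 5–2.
Concept 2 vs Flux: 1 for Concept 2, 6 for Flux — Flux by 6–1.
Concept 2 loses to every other design — it is the Condorcet loser.

Concept 2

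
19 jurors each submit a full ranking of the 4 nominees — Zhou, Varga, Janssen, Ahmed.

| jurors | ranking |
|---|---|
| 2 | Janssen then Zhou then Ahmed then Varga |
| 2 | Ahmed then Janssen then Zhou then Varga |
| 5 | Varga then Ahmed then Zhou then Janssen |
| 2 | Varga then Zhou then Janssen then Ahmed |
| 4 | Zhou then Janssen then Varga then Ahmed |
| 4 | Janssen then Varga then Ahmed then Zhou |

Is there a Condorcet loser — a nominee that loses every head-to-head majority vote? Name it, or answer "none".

Head-to-head results (19 jurors):
Zhou vs Varga: Varga, 11–8.
Zhou vs Janssen: 11 to 8, Zhou.
Zhou–Ahmed: Ahmed 11–8.
Varga–Janssen: Janssen 12–7.
Varga vs Ahmed: 15 to 4, Varga.
Janssen–Ahmed: Janssen 12–7.
Each nominee has at least one pairwise win (Zhou beats Janssen; Varga beats Zhou; Janssen beats Varga; Ahmed beats Zhou) — no Condorcet loser.

none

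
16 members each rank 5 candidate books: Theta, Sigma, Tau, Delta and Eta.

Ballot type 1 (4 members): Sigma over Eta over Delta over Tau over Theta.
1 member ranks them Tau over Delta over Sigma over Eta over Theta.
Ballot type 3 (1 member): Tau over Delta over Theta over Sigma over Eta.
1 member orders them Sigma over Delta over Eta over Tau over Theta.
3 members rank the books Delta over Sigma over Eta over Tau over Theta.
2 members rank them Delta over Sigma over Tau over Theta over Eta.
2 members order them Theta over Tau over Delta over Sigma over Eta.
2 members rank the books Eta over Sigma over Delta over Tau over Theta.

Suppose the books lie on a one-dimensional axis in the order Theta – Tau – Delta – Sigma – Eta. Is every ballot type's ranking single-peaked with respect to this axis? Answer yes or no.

Axis positions: Theta=1, Tau=2, Delta=3, Sigma=4, Eta=5.
Ballot type 1 (peak Sigma at position 4): ranking walks positions 4-5-3-2-1, expanding outward from the peak — single-peaked.
Ballot type 2 (peak Tau at position 2): ranking walks positions 2-3-4-5-1, expanding outward from the peak — single-peaked.
Ballot type 3 (peak Tau at position 2): ranking walks positions 2-3-1-4-5, expanding outward from the peak — single-peaked.
Ballot type 4 (peak Sigma at position 4): ranking walks positions 4-3-5-2-1, expanding outward from the peak — single-peaked.
Ballot type 5 (peak Delta at position 3): ranking walks positions 3-4-5-2-1, expanding outward from the peak — single-peaked.
Ballot type 6 (peak Delta at position 3): ranking walks positions 3-4-2-1-5, expanding outward from the peak — single-peaked.
Ballot type 7 (peak Theta at position 1): ranking walks positions 1-2-3-4-5, expanding outward from the peak — single-peaked.
Ballot type 8 (peak Eta at position 5): ranking walks positions 5-4-3-2-1, expanding outward from the peak — single-peaked.
Every ranking is single-peaked on this axis.

yes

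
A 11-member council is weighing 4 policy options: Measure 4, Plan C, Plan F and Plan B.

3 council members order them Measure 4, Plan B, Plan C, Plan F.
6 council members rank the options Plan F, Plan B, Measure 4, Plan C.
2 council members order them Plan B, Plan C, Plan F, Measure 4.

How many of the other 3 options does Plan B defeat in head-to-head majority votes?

2

Plan B against each rival (11 council members):
Plan B–Measure 4: Plan B 8–3.
Plan B vs Plan C: Plan B preferred on 3+6+2 = 11 ballots; Plan B wins 11–0.
Plan B–Plan F: Plan F 6–5.
Plan B beats Measure 4, Plan C; loses to Plan F — 2 pairwise wins.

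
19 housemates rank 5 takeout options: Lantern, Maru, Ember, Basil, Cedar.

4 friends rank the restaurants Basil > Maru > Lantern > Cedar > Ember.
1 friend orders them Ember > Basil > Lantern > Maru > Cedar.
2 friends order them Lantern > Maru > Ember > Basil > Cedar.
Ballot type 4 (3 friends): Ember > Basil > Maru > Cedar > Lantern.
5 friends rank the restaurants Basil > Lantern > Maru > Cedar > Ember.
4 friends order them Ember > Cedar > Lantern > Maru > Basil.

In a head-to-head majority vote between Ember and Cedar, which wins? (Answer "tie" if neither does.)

Ember

Ballots ranking Ember above Cedar: 1 + 2 + 3 + 4 = 10.
Ballots ranking Cedar above Ember: 19 − 10 = 9.
Ember wins the head-to-head 10–9.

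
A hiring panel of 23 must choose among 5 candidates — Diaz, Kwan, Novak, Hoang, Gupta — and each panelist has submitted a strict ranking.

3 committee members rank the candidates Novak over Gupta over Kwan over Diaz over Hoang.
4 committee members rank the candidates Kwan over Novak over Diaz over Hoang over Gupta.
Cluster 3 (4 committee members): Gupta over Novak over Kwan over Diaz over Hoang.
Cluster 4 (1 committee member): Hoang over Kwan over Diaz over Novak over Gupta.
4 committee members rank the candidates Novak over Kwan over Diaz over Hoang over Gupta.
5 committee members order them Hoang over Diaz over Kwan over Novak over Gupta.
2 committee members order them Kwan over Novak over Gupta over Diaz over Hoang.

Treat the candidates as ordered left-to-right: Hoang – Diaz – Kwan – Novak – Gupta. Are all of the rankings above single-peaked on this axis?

no

Axis positions: Hoang=1, Diaz=2, Kwan=3, Novak=4, Gupta=5.
Cluster 1 (peak Novak at position 4): ranking walks positions 4-5-3-2-1, expanding outward from the peak — single-peaked.
Cluster 2 (peak Kwan at position 3): ranking walks positions 3-4-2-1-5, expanding outward from the peak — single-peaked.
Cluster 3 (peak Gupta at position 5): ranking walks positions 5-4-3-2-1, expanding outward from the peak — single-peaked.
Cluster 4: ranking walks positions 1-3-2-4-5; Kwan is ranked above Diaz even though Diaz lies between Kwan and the peak Hoang on the axis — preferences dip and rise again. Not single-peaked.
Cluster 5 (peak Novak at position 4): ranking walks positions 4-3-2-1-5, expanding outward from the peak — single-peaked.
Cluster 6 (peak Hoang at position 1): ranking walks positions 1-2-3-4-5, expanding outward from the peak — single-peaked.
Cluster 7 (peak Kwan at position 3): ranking walks positions 3-4-5-2-1, expanding outward from the peak — single-peaked.
Cluster 4 violates single-peakedness, so the profile is not single-peaked on this axis.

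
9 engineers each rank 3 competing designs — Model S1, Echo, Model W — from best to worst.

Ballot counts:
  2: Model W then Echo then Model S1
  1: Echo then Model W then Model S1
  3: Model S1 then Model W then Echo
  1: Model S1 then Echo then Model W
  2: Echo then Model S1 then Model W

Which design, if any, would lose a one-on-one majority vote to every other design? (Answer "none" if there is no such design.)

Pairwise majorities:
Model S1 vs Echo: Echo, 5–4.
Model S1 vs Model W: 6 to 3, Model S1.
Echo vs Model W: 1+1+2 = 4 for Echo, 5 for Model W — Model W by 5–4.
Each design has at least one pairwise win (Model S1 beats Model W; Echo beats Model S1; Model W beats Echo) — no Condorcet loser.

none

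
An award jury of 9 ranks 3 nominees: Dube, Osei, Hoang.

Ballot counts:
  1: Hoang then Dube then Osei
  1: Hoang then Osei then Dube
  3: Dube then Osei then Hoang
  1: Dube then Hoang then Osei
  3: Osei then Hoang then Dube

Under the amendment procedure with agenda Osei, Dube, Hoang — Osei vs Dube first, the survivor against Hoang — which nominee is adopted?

Round 1: Osei vs Dube — 4–5, Dube advances.
Round 2: Dube vs Hoang — 4–5, Hoang advances.
Hoang survives the agenda.

Hoang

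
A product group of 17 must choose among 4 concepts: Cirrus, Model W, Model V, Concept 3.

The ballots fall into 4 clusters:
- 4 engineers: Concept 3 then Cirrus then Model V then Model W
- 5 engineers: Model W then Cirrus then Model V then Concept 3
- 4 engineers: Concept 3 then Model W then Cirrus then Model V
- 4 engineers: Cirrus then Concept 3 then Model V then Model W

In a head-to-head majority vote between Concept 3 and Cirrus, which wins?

Ballots ranking Concept 3 above Cirrus: 4 + 4 = 8.
Ballots ranking Cirrus above Concept 3: 17 − 8 = 9.
Cirrus wins the head-to-head 9–8.

Cirrus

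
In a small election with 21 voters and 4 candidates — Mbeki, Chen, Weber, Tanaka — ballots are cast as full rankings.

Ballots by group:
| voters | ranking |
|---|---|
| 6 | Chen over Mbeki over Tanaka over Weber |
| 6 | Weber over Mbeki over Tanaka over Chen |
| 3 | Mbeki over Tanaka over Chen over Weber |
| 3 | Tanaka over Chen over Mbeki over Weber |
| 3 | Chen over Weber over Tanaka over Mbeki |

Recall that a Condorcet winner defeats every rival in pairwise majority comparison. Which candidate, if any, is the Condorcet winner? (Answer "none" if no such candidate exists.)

none

Pairwise majorities:
Mbeki vs Chen: 6+3 = 9 for Mbeki, 12 for Chen — Chen by 12–9.
Mbeki vs Weber: Mbeki preferred on 6+3+3 = 12 ballots; Mbeki wins 12–9.
Mbeki vs Tanaka: 6+6+3 = 15 for Mbeki, 6 for Tanaka — Mbeki by 15–6.
Chen vs Weber: 15 to 6, Chen.
Chen vs Tanaka: Tanaka wins 12–9.
Weber vs Tanaka: Tanaka, 12–9.
No candidate is unbeaten: Mbeki loses to Chen; Chen loses to Tanaka; Weber loses to Mbeki; Tanaka loses to Mbeki. In particular Mbeki > Tanaka > Chen > Mbeki is a majority cycle — no Condorcet winner exists.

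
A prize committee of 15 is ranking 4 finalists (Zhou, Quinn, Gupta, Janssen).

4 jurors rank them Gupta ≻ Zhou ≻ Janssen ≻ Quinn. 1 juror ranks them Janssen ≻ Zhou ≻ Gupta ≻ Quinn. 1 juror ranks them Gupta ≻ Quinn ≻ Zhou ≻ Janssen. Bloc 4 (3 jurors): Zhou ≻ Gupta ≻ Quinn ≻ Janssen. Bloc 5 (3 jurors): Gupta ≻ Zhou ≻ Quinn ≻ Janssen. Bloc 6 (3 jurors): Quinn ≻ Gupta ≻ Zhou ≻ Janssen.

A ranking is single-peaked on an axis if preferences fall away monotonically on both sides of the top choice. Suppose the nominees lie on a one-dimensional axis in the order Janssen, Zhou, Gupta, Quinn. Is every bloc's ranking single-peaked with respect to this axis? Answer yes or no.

yes

Axis positions: Janssen=1, Zhou=2, Gupta=3, Quinn=4.
Bloc 1 (peak Gupta at position 3): ranking walks positions 3-2-1-4, expanding outward from the peak — single-peaked.
Bloc 2 (peak Janssen at position 1): ranking walks positions 1-2-3-4, expanding outward from the peak — single-peaked.
Bloc 3 (peak Gupta at position 3): ranking walks positions 3-4-2-1, expanding outward from the peak — single-peaked.
Bloc 4 (peak Zhou at position 2): ranking walks positions 2-3-4-1, expanding outward from the peak — single-peaked.
Bloc 5 (peak Gupta at position 3): ranking walks positions 3-2-4-1, expanding outward from the peak — single-peaked.
Bloc 6 (peak Quinn at position 4): ranking walks positions 4-3-2-1, expanding outward from the peak — single-peaked.
Every ranking is single-peaked on this axis.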